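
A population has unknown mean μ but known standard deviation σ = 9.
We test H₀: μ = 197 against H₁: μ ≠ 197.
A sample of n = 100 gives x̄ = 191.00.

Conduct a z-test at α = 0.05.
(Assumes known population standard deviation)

Standard error: SE = σ/√n = 9/√100 = 0.9000
z-statistic: z = (x̄ - μ₀)/SE = (191.00 - 197)/0.9000 = -6.6667
Critical value: ±1.960
p-value < 0.0001
Decision: reject H₀

Answer: z = -6.6667, reject H₀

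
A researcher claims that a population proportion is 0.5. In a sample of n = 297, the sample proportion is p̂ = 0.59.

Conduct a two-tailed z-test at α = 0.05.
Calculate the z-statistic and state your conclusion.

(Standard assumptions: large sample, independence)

H₀: p = 0.5, H₁: p ≠ 0.5
Standard error: SE = √(p₀(1-p₀)/n) = √(0.5×0.5/297) = 0.029013
z-statistic: z = (p̂ - p₀)/SE = (0.59 - 0.5)/0.029013 = 3.1021
Critical value: z_0.025 = ±1.960
p-value = 0.0019
Decision: reject H₀ at α = 0.05

Answer: z = 3.1021, reject H₀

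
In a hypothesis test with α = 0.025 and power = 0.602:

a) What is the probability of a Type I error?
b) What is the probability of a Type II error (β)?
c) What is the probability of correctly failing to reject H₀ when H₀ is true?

a) Type I error probability = α = 0.025
b) Power = P(reject H₀ | H₁ true) = 1 - β = 0.602, so Type II error probability = β = 1 - Power = 0.398
c) P(fail to reject H₀ | H₀ true) = 1 - α = 0.975

Answer: a) 0.025, b) 0.398, c) 0.975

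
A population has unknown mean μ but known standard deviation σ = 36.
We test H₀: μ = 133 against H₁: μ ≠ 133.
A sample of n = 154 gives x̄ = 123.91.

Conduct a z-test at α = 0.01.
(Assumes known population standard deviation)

Answer: z = -3.1334, reject H₀

Derivation:
Standard error: SE = σ/√n = 36/√154 = 2.9010
z-statistic: z = (x̄ - μ₀)/SE = (123.91 - 133)/2.9010 = -3.1334
Critical value: ±2.576
p-value = 0.0017
Decision: reject H₀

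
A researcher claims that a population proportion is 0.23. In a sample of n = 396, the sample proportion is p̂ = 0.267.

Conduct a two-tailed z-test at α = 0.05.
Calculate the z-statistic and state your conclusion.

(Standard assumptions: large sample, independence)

Answer: z = 1.7496, fail to reject H₀

Derivation:
H₀: p = 0.23, H₁: p ≠ 0.23
Standard error: SE = √(p₀(1-p₀)/n) = √(0.23×0.77/396) = 0.021148
z-statistic: z = (p̂ - p₀)/SE = (0.267 - 0.23)/0.021148 = 1.7496
Critical value: z_0.025 = ±1.960
p-value = 0.0802
Decision: fail to reject H₀ at α = 0.05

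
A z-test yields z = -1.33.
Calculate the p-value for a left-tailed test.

Answer: p-value ≈ 0.0918

Derivation:
For z = -1.33:
p = P(Z < -1.33) = Φ(-1.33) = 0.0918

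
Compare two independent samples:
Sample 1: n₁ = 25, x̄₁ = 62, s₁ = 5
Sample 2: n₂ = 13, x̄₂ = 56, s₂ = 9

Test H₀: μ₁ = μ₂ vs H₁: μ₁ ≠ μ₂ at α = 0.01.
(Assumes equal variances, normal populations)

Pooled variance: s²_p = [24×5² + 12×9²]/(36) = 43.6667
s_p = 6.6081
SE = s_p×√(1/n₁ + 1/n₂) = 6.6081×√(1/25 + 1/13) = 2.2596
t = (x̄₁ - x̄₂)/SE = (62 - 56)/2.2596 = 2.6553
df = 36, t-critical = ±2.719
Decision: fail to reject H₀

Answer: t = 2.6553, fail to reject H₀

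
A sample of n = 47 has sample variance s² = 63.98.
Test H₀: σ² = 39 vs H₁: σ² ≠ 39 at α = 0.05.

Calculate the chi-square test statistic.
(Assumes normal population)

df = n - 1 = 46
χ² = (n-1)s²/σ₀² = 46×63.98/39 = 75.4636
Critical values: χ²_{0.975,46} = 29.160, χ²_{0.025,46} = 66.617
Rejection region: χ² < 29.160 or χ² > 66.617
Decision: reject H₀

Answer: χ² = 75.4636, reject H₀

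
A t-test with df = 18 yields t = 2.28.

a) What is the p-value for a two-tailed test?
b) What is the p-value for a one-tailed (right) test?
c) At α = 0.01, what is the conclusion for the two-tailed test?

Using t-distribution with df = 18:
a) Two-tailed: p = 2×P(T > 2.28) = 0.0350
b) One-tailed: p = P(T > 2.28) = 0.0175
c) 0.0350 ≥ 0.01, fail to reject H₀

Answer: a) 0.0350, b) 0.0175, c) fail to reject H₀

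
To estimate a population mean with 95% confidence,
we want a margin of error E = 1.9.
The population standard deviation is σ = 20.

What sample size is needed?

Answer: n = 426

Derivation:
z_0.025 = 1.960
n = (z×σ/E)² = (1.960×20/1.9)²
n = 425.6620
Round up: n = 426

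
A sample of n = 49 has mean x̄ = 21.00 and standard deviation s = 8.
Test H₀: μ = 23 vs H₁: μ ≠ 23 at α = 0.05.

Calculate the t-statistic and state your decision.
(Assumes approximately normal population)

df = n - 1 = 48
SE = s/√n = 8/√49 = 1.1429
t = (x̄ - μ₀)/SE = (21.00 - 23)/1.1429 = -1.7499
Critical value: t_{0.025,48} = ±2.011
p-value ≈ 0.0865
Decision: fail to reject H₀

Answer: t = -1.7499, fail to reject H₀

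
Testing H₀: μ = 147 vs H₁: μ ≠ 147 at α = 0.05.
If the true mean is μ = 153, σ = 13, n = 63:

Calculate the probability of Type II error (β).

SE = σ/√n = 13/√63 = 1.6378
Critical values: μ₀ ± z_0.025×SE = 147 ± 1.960×1.6378
Acceptance region: (143.7899, 150.2101)
Under H₁ (μ = 153): z_high = (150.2101 - 153)/1.6378 = -1.7034, z_low = (143.7899 - 153)/1.6378 = -5.6235
β = P(not reject | H₁) = Φ(-1.7034) - Φ(-5.6235) ≈ 0.0442

Answer: β ≈ 0.0442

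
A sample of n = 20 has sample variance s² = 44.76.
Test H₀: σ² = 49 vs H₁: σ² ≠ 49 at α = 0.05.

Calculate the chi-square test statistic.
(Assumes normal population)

df = n - 1 = 19
χ² = (n-1)s²/σ₀² = 19×44.76/49 = 17.3559
Critical values: χ²_{0.975,19} = 8.907, χ²_{0.025,19} = 32.852
Rejection region: χ² < 8.907 or χ² > 32.852
Decision: fail to reject H₀

Answer: χ² = 17.3559, fail to reject H₀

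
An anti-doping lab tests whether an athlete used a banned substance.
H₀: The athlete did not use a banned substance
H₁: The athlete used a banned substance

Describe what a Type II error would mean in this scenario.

Type I error: rejecting H₀ when it is actually true (false positive).
Type II error: failing to reject H₀ when H₁ is actually true (false negative).

Answer: Failing to detect doping in an athlete who used a banned substance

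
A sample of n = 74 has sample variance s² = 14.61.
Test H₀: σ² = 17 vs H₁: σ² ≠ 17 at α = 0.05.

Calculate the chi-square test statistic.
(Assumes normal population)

Answer: χ² = 62.7371, fail to reject H₀

Derivation:
df = n - 1 = 73
χ² = (n-1)s²/σ₀² = 73×14.61/17 = 62.7371
Critical values: χ²_{0.975,73} = 51.265, χ²_{0.025,73} = 98.516
Rejection region: χ² < 51.265 or χ² > 98.516
Decision: fail to reject H₀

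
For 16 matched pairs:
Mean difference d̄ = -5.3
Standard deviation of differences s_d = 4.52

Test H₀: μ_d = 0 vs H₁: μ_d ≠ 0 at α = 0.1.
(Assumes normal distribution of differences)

df = n - 1 = 15
SE = s_d/√n = 4.52/√16 = 1.1300
t = d̄/SE = -5.3/1.1300 = -4.6903
Critical value: t_{0.05,15} = ±1.753
p-value ≈ 0.0003
Decision: reject H₀

Answer: t = -4.6903, reject H₀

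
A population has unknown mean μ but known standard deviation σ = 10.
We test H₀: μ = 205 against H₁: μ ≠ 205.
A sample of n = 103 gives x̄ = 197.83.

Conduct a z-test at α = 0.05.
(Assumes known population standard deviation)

Answer: z = -7.2770, reject H₀

Derivation:
Standard error: SE = σ/√n = 10/√103 = 0.9853
z-statistic: z = (x̄ - μ₀)/SE = (197.83 - 205)/0.9853 = -7.2770
Critical value: ±1.960
p-value < 0.0001
Decision: reject H₀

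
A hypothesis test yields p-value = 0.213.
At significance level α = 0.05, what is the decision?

Compare p-value to α:
0.213 ≥ 0.05
Decision: fail to reject H₀

Answer: fail to reject H₀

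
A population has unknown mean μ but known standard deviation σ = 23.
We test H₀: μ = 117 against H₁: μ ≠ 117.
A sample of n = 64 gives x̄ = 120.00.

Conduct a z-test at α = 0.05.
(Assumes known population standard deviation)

Answer: z = 1.0435, fail to reject H₀

Derivation:
Standard error: SE = σ/√n = 23/√64 = 2.8750
z-statistic: z = (x̄ - μ₀)/SE = (120.00 - 117)/2.8750 = 1.0435
Critical value: ±1.960
p-value = 0.2967
Decision: fail to reject H₀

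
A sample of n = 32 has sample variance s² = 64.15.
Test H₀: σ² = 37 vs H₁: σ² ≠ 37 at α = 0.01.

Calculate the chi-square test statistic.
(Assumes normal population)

Answer: χ² = 53.7473, fail to reject H₀

Derivation:
df = n - 1 = 31
χ² = (n-1)s²/σ₀² = 31×64.15/37 = 53.7473
Critical values: χ²_{0.995,31} = 14.458, χ²_{0.005,31} = 55.003
Rejection region: χ² < 14.458 or χ² > 55.003
Decision: fail to reject H₀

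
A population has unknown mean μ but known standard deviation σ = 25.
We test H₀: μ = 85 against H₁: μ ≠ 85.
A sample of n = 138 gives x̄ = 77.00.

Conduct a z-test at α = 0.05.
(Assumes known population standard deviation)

Standard error: SE = σ/√n = 25/√138 = 2.1281
z-statistic: z = (x̄ - μ₀)/SE = (77.00 - 85)/2.1281 = -3.7592
Critical value: ±1.960
p-value = 0.0002
Decision: reject H₀

Answer: z = -3.7592, reject H₀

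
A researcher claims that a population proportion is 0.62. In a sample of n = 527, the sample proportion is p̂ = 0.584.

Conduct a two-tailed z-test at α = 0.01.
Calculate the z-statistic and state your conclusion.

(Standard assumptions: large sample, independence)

Answer: z = -1.7026, fail to reject H₀

Derivation:
H₀: p = 0.62, H₁: p ≠ 0.62
Standard error: SE = √(p₀(1-p₀)/n) = √(0.62×0.38/527) = 0.021144
z-statistic: z = (p̂ - p₀)/SE = (0.584 - 0.62)/0.021144 = -1.7026
Critical value: z_0.005 = ±2.576
p-value = 0.0886
Decision: fail to reject H₀ at α = 0.01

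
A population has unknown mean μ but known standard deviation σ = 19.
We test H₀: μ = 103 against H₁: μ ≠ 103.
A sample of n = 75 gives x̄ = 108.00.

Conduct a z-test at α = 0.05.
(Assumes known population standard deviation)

Standard error: SE = σ/√n = 19/√75 = 2.1939
z-statistic: z = (x̄ - μ₀)/SE = (108.00 - 103)/2.1939 = 2.2790
Critical value: ±1.960
p-value = 0.0227
Decision: reject H₀

Answer: z = 2.2790, reject H₀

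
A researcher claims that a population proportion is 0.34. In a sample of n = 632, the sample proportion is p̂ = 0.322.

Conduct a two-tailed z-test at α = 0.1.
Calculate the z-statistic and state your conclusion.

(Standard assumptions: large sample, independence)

Answer: z = -0.9553, fail to reject H₀

Derivation:
H₀: p = 0.34, H₁: p ≠ 0.34
Standard error: SE = √(p₀(1-p₀)/n) = √(0.34×0.66/632) = 0.018843
z-statistic: z = (p̂ - p₀)/SE = (0.322 - 0.34)/0.018843 = -0.9553
Critical value: z_0.05 = ±1.645
p-value = 0.3394
Decision: fail to reject H₀ at α = 0.1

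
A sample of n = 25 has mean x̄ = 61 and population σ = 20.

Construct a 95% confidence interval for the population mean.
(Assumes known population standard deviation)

Confidence level: 95%, α = 0.05
z_0.025 = 1.960
SE = σ/√n = 20/√25 = 4.0000
Margin of error = 1.960 × 4.0000 = 7.8400
CI: x̄ ± margin = 61 ± 7.8400
CI: (53.1600, 68.8400)

Answer: (53.1600, 68.8400)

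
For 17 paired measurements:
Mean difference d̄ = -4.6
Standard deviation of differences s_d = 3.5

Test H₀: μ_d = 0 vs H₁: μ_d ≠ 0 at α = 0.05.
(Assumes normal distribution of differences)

df = n - 1 = 16
SE = s_d/√n = 3.5/√17 = 0.8489
t = d̄/SE = -4.6/0.8489 = -5.4188
Critical value: t_{0.025,16} = ±2.120
p-value ≈ 0.0001
Decision: reject H₀

Answer: t = -5.4188, reject H₀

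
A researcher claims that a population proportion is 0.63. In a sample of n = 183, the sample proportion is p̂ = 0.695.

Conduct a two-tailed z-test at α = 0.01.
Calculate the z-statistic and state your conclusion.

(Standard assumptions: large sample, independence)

Answer: z = 1.8212, fail to reject H₀

Derivation:
H₀: p = 0.63, H₁: p ≠ 0.63
Standard error: SE = √(p₀(1-p₀)/n) = √(0.63×0.37/183) = 0.035690
z-statistic: z = (p̂ - p₀)/SE = (0.695 - 0.63)/0.035690 = 1.8212
Critical value: z_0.005 = ±2.576
p-value = 0.0686
Decision: fail to reject H₀ at α = 0.01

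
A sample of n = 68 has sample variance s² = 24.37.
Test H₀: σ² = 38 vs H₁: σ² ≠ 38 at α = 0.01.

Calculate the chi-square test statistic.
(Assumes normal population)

df = n - 1 = 67
χ² = (n-1)s²/σ₀² = 67×24.37/38 = 42.9682
Critical values: χ²_{0.995,67} = 40.935, χ²_{0.005,67} = 100.554
Rejection region: χ² < 40.935 or χ² > 100.554
Decision: fail to reject H₀

Answer: χ² = 42.9682, fail to reject H₀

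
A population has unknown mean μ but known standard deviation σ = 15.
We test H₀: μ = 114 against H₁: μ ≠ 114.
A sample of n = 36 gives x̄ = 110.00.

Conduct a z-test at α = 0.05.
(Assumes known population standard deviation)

Answer: z = -1.6000, fail to reject H₀

Derivation:
Standard error: SE = σ/√n = 15/√36 = 2.5000
z-statistic: z = (x̄ - μ₀)/SE = (110.00 - 114)/2.5000 = -1.6000
Critical value: ±1.960
p-value = 0.1096
Decision: fail to reject H₀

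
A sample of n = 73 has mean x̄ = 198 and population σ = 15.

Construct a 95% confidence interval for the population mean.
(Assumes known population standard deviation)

Answer: (194.5590, 201.4410)

Derivation:
Confidence level: 95%, α = 0.05
z_0.025 = 1.960
SE = σ/√n = 15/√73 = 1.7556
Margin of error = 1.960 × 1.7556 = 3.4410
CI: x̄ ± margin = 198 ± 3.4410
CI: (194.5590, 201.4410)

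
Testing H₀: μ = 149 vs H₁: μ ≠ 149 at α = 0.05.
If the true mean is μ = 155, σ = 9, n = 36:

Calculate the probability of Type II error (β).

SE = σ/√n = 9/√36 = 1.5000
Critical values: μ₀ ± z_0.025×SE = 149 ± 1.960×1.5000
Acceptance region: (146.0600, 151.9400)
Under H₁ (μ = 155): z_high = (151.9400 - 155)/1.5000 = -2.0400, z_low = (146.0600 - 155)/1.5000 = -5.9600
β = P(not reject | H₁) = Φ(-2.0400) - Φ(-5.9600) ≈ 0.0207

Answer: β ≈ 0.0207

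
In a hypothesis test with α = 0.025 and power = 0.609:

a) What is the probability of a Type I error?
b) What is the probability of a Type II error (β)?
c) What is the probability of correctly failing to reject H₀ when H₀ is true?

Answer: a) 0.025, b) 0.391, c) 0.975

Derivation:
a) Type I error probability = α = 0.025
b) Power = P(reject H₀ | H₁ true) = 1 - β = 0.609, so Type II error probability = β = 1 - Power = 0.391
c) P(fail to reject H₀ | H₀ true) = 1 - α = 0.975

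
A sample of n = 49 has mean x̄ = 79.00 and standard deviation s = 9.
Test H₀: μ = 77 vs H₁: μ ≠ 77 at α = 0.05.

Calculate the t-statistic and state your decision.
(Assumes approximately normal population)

df = n - 1 = 48
SE = s/√n = 9/√49 = 1.2857
t = (x̄ - μ₀)/SE = (79.00 - 77)/1.2857 = 1.5556
Critical value: t_{0.025,48} = ±2.011
p-value ≈ 0.1264
Decision: fail to reject H₀

Answer: t = 1.5556, fail to reject H₀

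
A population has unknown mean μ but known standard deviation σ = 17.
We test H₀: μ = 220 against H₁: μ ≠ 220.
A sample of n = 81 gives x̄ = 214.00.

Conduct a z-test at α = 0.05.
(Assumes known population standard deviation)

Standard error: SE = σ/√n = 17/√81 = 1.8889
z-statistic: z = (x̄ - μ₀)/SE = (214.00 - 220)/1.8889 = -3.1765
Critical value: ±1.960
p-value = 0.0015
Decision: reject H₀

Answer: z = -3.1765, reject H₀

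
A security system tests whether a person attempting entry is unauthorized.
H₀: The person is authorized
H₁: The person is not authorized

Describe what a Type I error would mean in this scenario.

A Type I error (probability α) occurs when we reject a true H₀.
A Type II error (probability β) occurs when we fail to reject a false H₀.

Answer: Denying entry to an authorized person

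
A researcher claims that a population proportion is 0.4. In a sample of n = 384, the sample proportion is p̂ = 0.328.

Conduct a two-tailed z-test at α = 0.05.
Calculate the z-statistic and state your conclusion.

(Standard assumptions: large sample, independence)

H₀: p = 0.4, H₁: p ≠ 0.4
Standard error: SE = √(p₀(1-p₀)/n) = √(0.4×0.6/384) = 0.025000
z-statistic: z = (p̂ - p₀)/SE = (0.328 - 0.4)/0.025000 = -2.8800
Critical value: z_0.025 = ±1.960
p-value = 0.0040
Decision: reject H₀ at α = 0.05

Answer: z = -2.8800, reject H₀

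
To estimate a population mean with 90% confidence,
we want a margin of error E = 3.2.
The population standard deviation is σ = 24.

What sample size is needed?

z_0.05 = 1.645
n = (z×σ/E)² = (1.645×24/3.2)²
n = 152.2139
Round up: n = 153

Answer: n = 153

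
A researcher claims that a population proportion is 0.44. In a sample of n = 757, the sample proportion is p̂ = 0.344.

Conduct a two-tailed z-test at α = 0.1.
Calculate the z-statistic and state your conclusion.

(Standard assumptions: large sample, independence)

Answer: z = -5.3212, reject H₀

Derivation:
H₀: p = 0.44, H₁: p ≠ 0.44
Standard error: SE = √(p₀(1-p₀)/n) = √(0.44×0.56/757) = 0.018041
z-statistic: z = (p̂ - p₀)/SE = (0.344 - 0.44)/0.018041 = -5.3212
Critical value: z_0.05 = ±1.645
p-value < 0.0001
Decision: reject H₀ at α = 0.1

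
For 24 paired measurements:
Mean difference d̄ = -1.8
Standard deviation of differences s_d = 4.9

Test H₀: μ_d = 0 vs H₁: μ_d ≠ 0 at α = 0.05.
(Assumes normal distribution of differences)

Answer: t = -1.7996, fail to reject H₀

Derivation:
df = n - 1 = 23
SE = s_d/√n = 4.9/√24 = 1.0002
t = d̄/SE = -1.8/1.0002 = -1.7996
Critical value: t_{0.025,23} = ±2.069
p-value ≈ 0.0851
Decision: fail to reject H₀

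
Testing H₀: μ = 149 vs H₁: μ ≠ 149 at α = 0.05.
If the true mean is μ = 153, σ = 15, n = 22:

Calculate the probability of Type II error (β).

Answer: β ≈ 0.7602

Derivation:
SE = σ/√n = 15/√22 = 3.1980
Critical values: μ₀ ± z_0.025×SE = 149 ± 1.960×3.1980
Acceptance region: (142.7319, 155.2681)
Under H₁ (μ = 153): z_high = (155.2681 - 153)/3.1980 = 0.7092, z_low = (142.7319 - 153)/3.1980 = -3.2108
β = P(not reject | H₁) = Φ(0.7092) - Φ(-3.2108) ≈ 0.7602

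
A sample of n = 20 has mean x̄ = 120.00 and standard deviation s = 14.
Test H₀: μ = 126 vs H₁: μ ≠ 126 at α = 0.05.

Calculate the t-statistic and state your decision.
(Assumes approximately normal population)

df = n - 1 = 19
SE = s/√n = 14/√20 = 3.1305
t = (x̄ - μ₀)/SE = (120.00 - 126)/3.1305 = -1.9166
Critical value: t_{0.025,19} = ±2.093
p-value ≈ 0.0705
Decision: fail to reject H₀

Answer: t = -1.9166, fail to reject H₀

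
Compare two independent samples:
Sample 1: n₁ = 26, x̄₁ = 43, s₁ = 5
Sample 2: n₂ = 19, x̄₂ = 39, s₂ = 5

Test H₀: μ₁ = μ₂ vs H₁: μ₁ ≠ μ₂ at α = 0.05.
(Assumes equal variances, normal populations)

Answer: t = 2.6506, reject H₀

Derivation:
Pooled variance: s²_p = [25×5² + 18×5²]/(43) = 25.0000
s_p = 5.0000
SE = s_p×√(1/n₁ + 1/n₂) = 5.0000×√(1/26 + 1/19) = 1.5091
t = (x̄₁ - x̄₂)/SE = (43 - 39)/1.5091 = 2.6506
df = 43, t-critical = ±2.017
Decision: reject H₀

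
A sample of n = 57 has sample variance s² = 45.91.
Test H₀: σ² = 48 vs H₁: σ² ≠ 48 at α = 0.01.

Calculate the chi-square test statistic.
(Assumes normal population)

Answer: χ² = 53.5617, fail to reject H₀

Derivation:
df = n - 1 = 56
χ² = (n-1)s²/σ₀² = 56×45.91/48 = 53.5617
Critical values: χ²_{0.995,56} = 32.490, χ²_{0.005,56} = 86.994
Rejection region: χ² < 32.490 or χ² > 86.994
Decision: fail to reject H₀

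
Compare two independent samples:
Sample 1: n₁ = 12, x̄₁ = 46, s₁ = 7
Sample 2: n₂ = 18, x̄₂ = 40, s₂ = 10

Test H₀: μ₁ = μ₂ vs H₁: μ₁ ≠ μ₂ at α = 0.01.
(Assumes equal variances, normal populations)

Pooled variance: s²_p = [11×7² + 17×10²]/(28) = 79.9643
s_p = 8.9423
SE = s_p×√(1/n₁ + 1/n₂) = 8.9423×√(1/12 + 1/18) = 3.3326
t = (x̄₁ - x̄₂)/SE = (46 - 40)/3.3326 = 1.8004
df = 28, t-critical = ±2.763
Decision: fail to reject H₀

Answer: t = 1.8004, fail to reject H₀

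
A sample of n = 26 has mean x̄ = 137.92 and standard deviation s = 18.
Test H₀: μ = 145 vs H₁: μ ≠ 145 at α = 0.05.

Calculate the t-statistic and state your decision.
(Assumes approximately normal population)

df = n - 1 = 25
SE = s/√n = 18/√26 = 3.5301
t = (x̄ - μ₀)/SE = (137.92 - 145)/3.5301 = -2.0056
Critical value: t_{0.025,25} = ±2.060
p-value ≈ 0.0558
Decision: fail to reject H₀

Answer: t = -2.0056, fail to reject H₀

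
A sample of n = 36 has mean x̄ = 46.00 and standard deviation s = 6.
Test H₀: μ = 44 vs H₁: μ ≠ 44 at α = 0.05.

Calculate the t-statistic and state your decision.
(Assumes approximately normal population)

df = n - 1 = 35
SE = s/√n = 6/√36 = 1.0000
t = (x̄ - μ₀)/SE = (46.00 - 44)/1.0000 = 2.0000
Critical value: t_{0.025,35} = ±2.030
p-value ≈ 0.0533
Decision: fail to reject H₀

Answer: t = 2.0000, fail to reject H₀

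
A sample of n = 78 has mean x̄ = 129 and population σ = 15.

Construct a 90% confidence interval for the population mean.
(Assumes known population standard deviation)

Answer: (126.2061, 131.7939)

Derivation:
Confidence level: 90%, α = 0.1
z_0.05 = 1.645
SE = σ/√n = 15/√78 = 1.6984
Margin of error = 1.645 × 1.6984 = 2.7939
CI: x̄ ± margin = 129 ± 2.7939
CI: (126.2061, 131.7939)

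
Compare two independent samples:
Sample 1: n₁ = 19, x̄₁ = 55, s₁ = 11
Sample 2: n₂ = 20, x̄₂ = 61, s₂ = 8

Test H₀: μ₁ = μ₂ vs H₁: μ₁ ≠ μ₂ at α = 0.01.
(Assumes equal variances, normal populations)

Answer: t = -1.9555, fail to reject H₀

Derivation:
Pooled variance: s²_p = [18×11² + 19×8²]/(37) = 91.7297
s_p = 9.5776
SE = s_p×√(1/n₁ + 1/n₂) = 9.5776×√(1/19 + 1/20) = 3.0683
t = (x̄₁ - x̄₂)/SE = (55 - 61)/3.0683 = -1.9555
df = 37, t-critical = ±2.715
Decision: fail to reject H₀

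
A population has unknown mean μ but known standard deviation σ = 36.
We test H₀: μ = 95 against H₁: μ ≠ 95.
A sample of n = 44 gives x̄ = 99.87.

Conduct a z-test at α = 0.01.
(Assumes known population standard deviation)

Standard error: SE = σ/√n = 36/√44 = 5.4272
z-statistic: z = (x̄ - μ₀)/SE = (99.87 - 95)/5.4272 = 0.8973
Critical value: ±2.576
p-value = 0.3696
Decision: fail to reject H₀

Answer: z = 0.8973, fail to reject H₀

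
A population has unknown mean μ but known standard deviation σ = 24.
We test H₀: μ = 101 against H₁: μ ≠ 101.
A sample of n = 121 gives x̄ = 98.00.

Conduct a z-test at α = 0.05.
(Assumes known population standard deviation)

Standard error: SE = σ/√n = 24/√121 = 2.1818
z-statistic: z = (x̄ - μ₀)/SE = (98.00 - 101)/2.1818 = -1.3750
Critical value: ±1.960
p-value = 0.1691
Decision: fail to reject H₀

Answer: z = -1.3750, fail to reject H₀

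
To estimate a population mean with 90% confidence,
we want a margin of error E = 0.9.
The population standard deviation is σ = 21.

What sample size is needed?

Answer: n = 1474

Derivation:
z_0.05 = 1.645
n = (z×σ/E)² = (1.645×21/0.9)²
n = 1473.2803
Round up: n = 1474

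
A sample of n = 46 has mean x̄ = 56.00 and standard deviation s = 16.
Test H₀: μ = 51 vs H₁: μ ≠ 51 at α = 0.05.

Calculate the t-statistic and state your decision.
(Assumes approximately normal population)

Answer: t = 2.1195, reject H₀

Derivation:
df = n - 1 = 45
SE = s/√n = 16/√46 = 2.3591
t = (x̄ - μ₀)/SE = (56.00 - 51)/2.3591 = 2.1195
Critical value: t_{0.025,45} = ±2.014
p-value ≈ 0.0396
Decision: reject H₀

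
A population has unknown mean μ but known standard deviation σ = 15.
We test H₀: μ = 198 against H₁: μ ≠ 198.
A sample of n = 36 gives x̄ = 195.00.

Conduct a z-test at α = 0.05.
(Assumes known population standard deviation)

Standard error: SE = σ/√n = 15/√36 = 2.5000
z-statistic: z = (x̄ - μ₀)/SE = (195.00 - 198)/2.5000 = -1.2000
Critical value: ±1.960
p-value = 0.2301
Decision: fail to reject H₀

Answer: z = -1.2000, fail to reject H₀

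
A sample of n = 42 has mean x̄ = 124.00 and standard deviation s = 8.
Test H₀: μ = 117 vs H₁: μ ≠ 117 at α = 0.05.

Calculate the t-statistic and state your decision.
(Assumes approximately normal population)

df = n - 1 = 41
SE = s/√n = 8/√42 = 1.2344
t = (x̄ - μ₀)/SE = (124.00 - 117)/1.2344 = 5.6708
Critical value: t_{0.025,41} = ±2.020
p-value < 0.0001
Decision: reject H₀

Answer: t = 5.6708, reject H₀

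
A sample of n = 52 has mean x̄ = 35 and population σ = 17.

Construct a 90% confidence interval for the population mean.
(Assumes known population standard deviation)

Confidence level: 90%, α = 0.1
z_0.05 = 1.645
SE = σ/√n = 17/√52 = 2.3575
Margin of error = 1.645 × 2.3575 = 3.8781
CI: x̄ ± margin = 35 ± 3.8781
CI: (31.1219, 38.8781)

Answer: (31.1219, 38.8781)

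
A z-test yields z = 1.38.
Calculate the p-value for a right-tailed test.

Answer: p-value ≈ 0.0838

Derivation:
For z = 1.38:
p = P(Z > 1.38) = 1 - Φ(1.38) = 0.0838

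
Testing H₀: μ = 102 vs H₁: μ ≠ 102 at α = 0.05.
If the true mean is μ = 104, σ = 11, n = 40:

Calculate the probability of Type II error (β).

Answer: β ≈ 0.7901

Derivation:
SE = σ/√n = 11/√40 = 1.7393
Critical values: μ₀ ± z_0.025×SE = 102 ± 1.960×1.7393
Acceptance region: (98.5910, 105.4090)
Under H₁ (μ = 104): z_high = (105.4090 - 104)/1.7393 = 0.8101, z_low = (98.5910 - 104)/1.7393 = -3.1099
β = P(not reject | H₁) = Φ(0.8101) - Φ(-3.1099) ≈ 0.7901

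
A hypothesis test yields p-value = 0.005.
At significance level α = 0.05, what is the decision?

Answer: reject H₀

Derivation:
Compare p-value to α:
0.005 < 0.05
Decision: reject H₀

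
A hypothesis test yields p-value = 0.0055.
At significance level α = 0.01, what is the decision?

Compare p-value to α:
0.0055 < 0.01
Decision: reject H₀

Answer: reject H₀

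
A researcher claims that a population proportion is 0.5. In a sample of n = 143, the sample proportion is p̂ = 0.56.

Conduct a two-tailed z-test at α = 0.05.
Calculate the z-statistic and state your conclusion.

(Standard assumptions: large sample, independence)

Answer: z = 1.4350, fail to reject H₀

Derivation:
H₀: p = 0.5, H₁: p ≠ 0.5
Standard error: SE = √(p₀(1-p₀)/n) = √(0.5×0.5/143) = 0.041812
z-statistic: z = (p̂ - p₀)/SE = (0.56 - 0.5)/0.041812 = 1.4350
Critical value: z_0.025 = ±1.960
p-value = 0.1513
Decision: fail to reject H₀ at α = 0.05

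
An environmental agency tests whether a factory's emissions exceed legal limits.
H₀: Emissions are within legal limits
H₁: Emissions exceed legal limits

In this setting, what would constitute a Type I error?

Type I error: rejecting H₀ when it is actually true (false positive).
Type II error: failing to reject H₀ when H₁ is actually true (false negative).

Answer: Citing a compliant factory for excess emissions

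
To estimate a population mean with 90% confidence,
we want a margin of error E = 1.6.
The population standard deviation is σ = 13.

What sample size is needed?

Answer: n = 179

Derivation:
z_0.05 = 1.645
n = (z×σ/E)² = (1.645×13/1.6)²
n = 178.6399
Round up: n = 179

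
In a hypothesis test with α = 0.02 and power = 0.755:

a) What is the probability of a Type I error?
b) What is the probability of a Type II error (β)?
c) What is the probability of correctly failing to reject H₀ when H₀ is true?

a) Type I error probability = α = 0.02
b) Power = P(reject H₀ | H₁ true) = 1 - β = 0.755, so Type II error probability = β = 1 - Power = 0.245
c) P(fail to reject H₀ | H₀ true) = 1 - α = 0.98

Answer: a) 0.02, b) 0.245, c) 0.98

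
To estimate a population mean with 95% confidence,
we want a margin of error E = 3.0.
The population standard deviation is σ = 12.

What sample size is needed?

z_0.025 = 1.960
n = (z×σ/E)² = (1.960×12/3.0)²
n = 61.4656
Round up: n = 62

Answer: n = 62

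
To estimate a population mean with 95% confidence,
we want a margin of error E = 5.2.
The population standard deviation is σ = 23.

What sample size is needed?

Answer: n = 76

Derivation:
z_0.025 = 1.960
n = (z×σ/E)² = (1.960×23/5.2)²
n = 75.1556
Round up: n = 76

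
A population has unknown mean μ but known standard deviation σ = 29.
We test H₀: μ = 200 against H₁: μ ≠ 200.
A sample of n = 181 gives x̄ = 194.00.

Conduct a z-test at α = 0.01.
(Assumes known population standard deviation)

Answer: z = -2.7834, reject H₀

Derivation:
Standard error: SE = σ/√n = 29/√181 = 2.1556
z-statistic: z = (x̄ - μ₀)/SE = (194.00 - 200)/2.1556 = -2.7834
Critical value: ±2.576
p-value = 0.0054
Decision: reject H₀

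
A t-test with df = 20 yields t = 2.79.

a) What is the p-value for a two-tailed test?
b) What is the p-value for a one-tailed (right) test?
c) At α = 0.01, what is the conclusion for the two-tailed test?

Using t-distribution with df = 20:
a) Two-tailed: p = 2×P(T > 2.79) = 0.0113
b) One-tailed: p = P(T > 2.79) = 0.0057
c) 0.0113 ≥ 0.01, fail to reject H₀

Answer: a) 0.0113, b) 0.0057, c) fail to reject H₀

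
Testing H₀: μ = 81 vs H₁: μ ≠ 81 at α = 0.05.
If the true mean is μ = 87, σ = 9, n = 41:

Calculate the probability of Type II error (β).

SE = σ/√n = 9/√41 = 1.4056
Critical values: μ₀ ± z_0.025×SE = 81 ± 1.960×1.4056
Acceptance region: (78.2450, 83.7550)
Under H₁ (μ = 87): z_high = (83.7550 - 87)/1.4056 = -2.3086, z_low = (78.2450 - 87)/1.4056 = -6.2287
β = P(not reject | H₁) = Φ(-2.3086) - Φ(-6.2287) ≈ 0.0105

Answer: β ≈ 0.0105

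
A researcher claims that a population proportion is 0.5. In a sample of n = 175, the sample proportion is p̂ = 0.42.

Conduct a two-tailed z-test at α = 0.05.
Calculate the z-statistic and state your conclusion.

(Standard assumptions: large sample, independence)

H₀: p = 0.5, H₁: p ≠ 0.5
Standard error: SE = √(p₀(1-p₀)/n) = √(0.5×0.5/175) = 0.037796
z-statistic: z = (p̂ - p₀)/SE = (0.42 - 0.5)/0.037796 = -2.1166
Critical value: z_0.025 = ±1.960
p-value = 0.0343
Decision: reject H₀ at α = 0.05

Answer: z = -2.1166, reject H₀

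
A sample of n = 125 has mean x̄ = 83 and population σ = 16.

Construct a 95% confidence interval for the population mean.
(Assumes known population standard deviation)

Confidence level: 95%, α = 0.05
z_0.025 = 1.960
SE = σ/√n = 16/√125 = 1.4311
Margin of error = 1.960 × 1.4311 = 2.8050
CI: x̄ ± margin = 83 ± 2.8050
CI: (80.1950, 85.8050)

Answer: (80.1950, 85.8050)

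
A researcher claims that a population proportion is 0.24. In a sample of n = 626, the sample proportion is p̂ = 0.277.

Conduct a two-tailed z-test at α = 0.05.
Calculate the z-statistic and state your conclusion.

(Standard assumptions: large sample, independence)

H₀: p = 0.24, H₁: p ≠ 0.24
Standard error: SE = √(p₀(1-p₀)/n) = √(0.24×0.76/626) = 0.017070
z-statistic: z = (p̂ - p₀)/SE = (0.277 - 0.24)/0.017070 = 2.1675
Critical value: z_0.025 = ±1.960
p-value = 0.0302
Decision: reject H₀ at α = 0.05

Answer: z = 2.1675, reject H₀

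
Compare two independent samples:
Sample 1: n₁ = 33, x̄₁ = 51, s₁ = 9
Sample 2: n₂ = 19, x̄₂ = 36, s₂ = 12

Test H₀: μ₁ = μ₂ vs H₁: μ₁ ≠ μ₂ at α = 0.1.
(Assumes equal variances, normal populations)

Pooled variance: s²_p = [32×9² + 18×12²]/(50) = 103.6800
s_p = 10.1823
SE = s_p×√(1/n₁ + 1/n₂) = 10.1823×√(1/33 + 1/19) = 2.9323
t = (x̄₁ - x̄₂)/SE = (51 - 36)/2.9323 = 5.1154
df = 50, t-critical = ±1.676
Decision: reject H₀

Answer: t = 5.1154, reject H₀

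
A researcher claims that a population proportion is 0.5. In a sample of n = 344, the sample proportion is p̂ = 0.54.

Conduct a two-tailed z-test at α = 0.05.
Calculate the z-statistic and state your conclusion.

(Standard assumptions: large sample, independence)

H₀: p = 0.5, H₁: p ≠ 0.5
Standard error: SE = √(p₀(1-p₀)/n) = √(0.5×0.5/344) = 0.026958
z-statistic: z = (p̂ - p₀)/SE = (0.54 - 0.5)/0.026958 = 1.4838
Critical value: z_0.025 = ±1.960
p-value = 0.1379
Decision: fail to reject H₀ at α = 0.05

Answer: z = 1.4838, fail to reject H₀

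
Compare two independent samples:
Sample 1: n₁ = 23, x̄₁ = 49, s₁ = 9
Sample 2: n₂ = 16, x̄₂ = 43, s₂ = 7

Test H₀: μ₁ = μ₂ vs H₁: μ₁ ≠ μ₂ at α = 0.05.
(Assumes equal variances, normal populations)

Answer: t = 2.2346, reject H₀

Derivation:
Pooled variance: s²_p = [22×9² + 15×7²]/(37) = 68.0270
s_p = 8.2478
SE = s_p×√(1/n₁ + 1/n₂) = 8.2478×√(1/23 + 1/16) = 2.6850
t = (x̄₁ - x̄₂)/SE = (49 - 43)/2.6850 = 2.2346
df = 37, t-critical = ±2.026
Decision: reject H₀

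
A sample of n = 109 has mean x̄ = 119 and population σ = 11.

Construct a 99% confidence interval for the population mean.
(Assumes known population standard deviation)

Confidence level: 99%, α = 0.01
z_0.005 = 2.576
SE = σ/√n = 11/√109 = 1.0536
Margin of error = 2.576 × 1.0536 = 2.7141
CI: x̄ ± margin = 119 ± 2.7141
CI: (116.2859, 121.7141)

Answer: (116.2859, 121.7141)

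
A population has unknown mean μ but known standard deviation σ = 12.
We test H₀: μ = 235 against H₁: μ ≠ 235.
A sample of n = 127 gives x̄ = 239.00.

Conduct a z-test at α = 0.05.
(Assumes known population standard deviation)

Answer: z = 3.7566, reject H₀

Derivation:
Standard error: SE = σ/√n = 12/√127 = 1.0648
z-statistic: z = (x̄ - μ₀)/SE = (239.00 - 235)/1.0648 = 3.7566
Critical value: ±1.960
p-value = 0.0002
Decision: reject H₀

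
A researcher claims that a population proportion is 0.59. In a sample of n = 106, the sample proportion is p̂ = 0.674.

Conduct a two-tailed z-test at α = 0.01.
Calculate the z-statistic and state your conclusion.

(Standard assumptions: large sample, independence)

H₀: p = 0.59, H₁: p ≠ 0.59
Standard error: SE = √(p₀(1-p₀)/n) = √(0.59×0.41/106) = 0.047771
z-statistic: z = (p̂ - p₀)/SE = (0.674 - 0.59)/0.047771 = 1.7584
Critical value: z_0.005 = ±2.576
p-value = 0.0787
Decision: fail to reject H₀ at α = 0.01

Answer: z = 1.7584, fail to reject H₀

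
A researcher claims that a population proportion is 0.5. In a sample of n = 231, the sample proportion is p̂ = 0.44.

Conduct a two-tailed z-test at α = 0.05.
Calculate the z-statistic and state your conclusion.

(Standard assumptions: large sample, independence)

H₀: p = 0.5, H₁: p ≠ 0.5
Standard error: SE = √(p₀(1-p₀)/n) = √(0.5×0.5/231) = 0.032898
z-statistic: z = (p̂ - p₀)/SE = (0.44 - 0.5)/0.032898 = -1.8238
Critical value: z_0.025 = ±1.960
p-value = 0.0682
Decision: fail to reject H₀ at α = 0.05

Answer: z = -1.8238, fail to reject H₀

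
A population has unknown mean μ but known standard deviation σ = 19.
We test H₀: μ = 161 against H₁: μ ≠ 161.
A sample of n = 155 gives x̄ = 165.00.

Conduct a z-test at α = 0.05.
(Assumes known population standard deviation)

Standard error: SE = σ/√n = 19/√155 = 1.5261
z-statistic: z = (x̄ - μ₀)/SE = (165.00 - 161)/1.5261 = 2.6211
Critical value: ±1.960
p-value = 0.0088
Decision: reject H₀

Answer: z = 2.6211, reject H₀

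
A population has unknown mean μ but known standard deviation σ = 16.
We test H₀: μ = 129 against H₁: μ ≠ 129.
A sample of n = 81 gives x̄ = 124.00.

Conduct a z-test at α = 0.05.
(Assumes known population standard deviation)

Answer: z = -2.8125, reject H₀

Derivation:
Standard error: SE = σ/√n = 16/√81 = 1.7778
z-statistic: z = (x̄ - μ₀)/SE = (124.00 - 129)/1.7778 = -2.8125
Critical value: ±1.960
p-value = 0.0049
Decision: reject H₀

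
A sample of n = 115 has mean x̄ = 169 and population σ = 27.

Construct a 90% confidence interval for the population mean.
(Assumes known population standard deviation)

Answer: (164.8582, 173.1418)

Derivation:
Confidence level: 90%, α = 0.1
z_0.05 = 1.645
SE = σ/√n = 27/√115 = 2.5178
Margin of error = 1.645 × 2.5178 = 4.1418
CI: x̄ ± margin = 169 ± 4.1418
CI: (164.8582, 173.1418)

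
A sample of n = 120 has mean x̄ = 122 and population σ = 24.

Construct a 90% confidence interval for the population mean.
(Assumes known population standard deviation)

Confidence level: 90%, α = 0.1
z_0.05 = 1.645
SE = σ/√n = 24/√120 = 2.1909
Margin of error = 1.645 × 2.1909 = 3.6040
CI: x̄ ± margin = 122 ± 3.6040
CI: (118.3960, 125.6040)

Answer: (118.3960, 125.6040)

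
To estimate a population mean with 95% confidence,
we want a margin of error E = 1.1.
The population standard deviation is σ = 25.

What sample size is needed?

z_0.025 = 1.960
n = (z×σ/E)² = (1.960×25/1.1)²
n = 1984.2975
Round up: n = 1985

Answer: n = 1985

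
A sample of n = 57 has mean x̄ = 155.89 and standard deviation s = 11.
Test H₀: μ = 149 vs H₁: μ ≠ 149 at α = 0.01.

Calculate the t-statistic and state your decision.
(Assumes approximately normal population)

Answer: t = 4.7289, reject H₀

Derivation:
df = n - 1 = 56
SE = s/√n = 11/√57 = 1.4570
t = (x̄ - μ₀)/SE = (155.89 - 149)/1.4570 = 4.7289
Critical value: t_{0.005,56} = ±2.667
p-value < 0.0001
Decision: reject H₀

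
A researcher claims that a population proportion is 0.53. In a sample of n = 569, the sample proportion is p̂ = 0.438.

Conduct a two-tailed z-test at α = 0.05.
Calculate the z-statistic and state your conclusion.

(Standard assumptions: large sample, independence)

Answer: z = -4.3971, reject H₀

Derivation:
H₀: p = 0.53, H₁: p ≠ 0.53
Standard error: SE = √(p₀(1-p₀)/n) = √(0.53×0.47/569) = 0.020923
z-statistic: z = (p̂ - p₀)/SE = (0.438 - 0.53)/0.020923 = -4.3971
Critical value: z_0.025 = ±1.960
p-value < 0.0001
Decision: reject H₀ at α = 0.05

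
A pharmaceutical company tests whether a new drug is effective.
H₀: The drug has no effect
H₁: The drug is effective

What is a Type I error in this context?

Answer: Concluding the drug is effective when it actually has no effect

Derivation:
Type I error: rejecting H₀ when it is actually true (false positive).
Type II error: failing to reject H₀ when H₁ is actually true (false negative).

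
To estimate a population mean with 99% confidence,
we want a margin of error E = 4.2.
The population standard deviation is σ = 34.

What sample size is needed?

Answer: n = 435

Derivation:
z_0.005 = 2.576
n = (z×σ/E)² = (2.576×34/4.2)²
n = 434.8615
Round up: n = 435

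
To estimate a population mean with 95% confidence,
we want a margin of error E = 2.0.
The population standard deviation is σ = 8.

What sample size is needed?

Answer: n = 62

Derivation:
z_0.025 = 1.960
n = (z×σ/E)² = (1.960×8/2.0)²
n = 61.4656
Round up: n = 62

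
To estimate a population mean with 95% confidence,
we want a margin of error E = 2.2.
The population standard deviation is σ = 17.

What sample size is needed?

Answer: n = 230

Derivation:
z_0.025 = 1.960
n = (z×σ/E)² = (1.960×17/2.2)²
n = 229.3848
Round up: n = 230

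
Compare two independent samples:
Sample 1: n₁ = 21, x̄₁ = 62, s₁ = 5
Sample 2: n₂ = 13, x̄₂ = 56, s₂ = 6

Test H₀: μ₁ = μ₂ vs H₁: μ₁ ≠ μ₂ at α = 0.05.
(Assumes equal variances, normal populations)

Answer: t = 3.1503, reject H₀

Derivation:
Pooled variance: s²_p = [20×5² + 12×6²]/(32) = 29.1250
s_p = 5.3968
SE = s_p×√(1/n₁ + 1/n₂) = 5.3968×√(1/21 + 1/13) = 1.9046
t = (x̄₁ - x̄₂)/SE = (62 - 56)/1.9046 = 3.1503
df = 32, t-critical = ±2.037
Decision: reject H₀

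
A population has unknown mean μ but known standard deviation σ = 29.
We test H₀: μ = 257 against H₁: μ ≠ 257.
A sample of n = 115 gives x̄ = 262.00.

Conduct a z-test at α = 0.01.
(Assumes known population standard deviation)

Answer: z = 1.8489, fail to reject H₀

Derivation:
Standard error: SE = σ/√n = 29/√115 = 2.7043
z-statistic: z = (x̄ - μ₀)/SE = (262.00 - 257)/2.7043 = 1.8489
Critical value: ±2.576
p-value = 0.0645
Decision: fail to reject H₀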